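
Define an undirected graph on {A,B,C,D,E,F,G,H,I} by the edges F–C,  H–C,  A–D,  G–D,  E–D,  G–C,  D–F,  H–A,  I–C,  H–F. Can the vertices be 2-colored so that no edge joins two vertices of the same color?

The cycle F-H-C-F has length 3, which is odd, so the graph is not bipartite.

No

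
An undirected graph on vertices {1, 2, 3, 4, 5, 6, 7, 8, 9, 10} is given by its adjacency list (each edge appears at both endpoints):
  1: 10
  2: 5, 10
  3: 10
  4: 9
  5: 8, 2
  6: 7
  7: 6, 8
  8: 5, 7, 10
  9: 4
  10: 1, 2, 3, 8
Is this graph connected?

Component: {4, 9}
Component: {1, 2, 3, 5, 6, 7, 8, 10}
There are 2 separate components, so the graph is not connected.

No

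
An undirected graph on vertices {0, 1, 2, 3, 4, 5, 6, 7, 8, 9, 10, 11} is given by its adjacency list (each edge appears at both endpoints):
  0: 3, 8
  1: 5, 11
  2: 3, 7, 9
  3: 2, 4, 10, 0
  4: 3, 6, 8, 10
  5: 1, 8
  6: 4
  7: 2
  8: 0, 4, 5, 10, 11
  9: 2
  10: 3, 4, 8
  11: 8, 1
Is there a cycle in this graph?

The graph has 12 vertices, 15 edges, and 1 connected component.
Since 15 > 12 - 1, a cycle must exist; for instance 8-4-3-10-8.

Yes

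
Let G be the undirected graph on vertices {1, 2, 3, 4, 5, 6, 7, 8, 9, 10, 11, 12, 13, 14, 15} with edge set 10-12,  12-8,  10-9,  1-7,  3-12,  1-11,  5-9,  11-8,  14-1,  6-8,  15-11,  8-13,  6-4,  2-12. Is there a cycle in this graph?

No

|V| = 15, |E| = 14, number of components = 1.
A forest on 15 vertices with 1 component has exactly 14 edges, which matches — so no cycle.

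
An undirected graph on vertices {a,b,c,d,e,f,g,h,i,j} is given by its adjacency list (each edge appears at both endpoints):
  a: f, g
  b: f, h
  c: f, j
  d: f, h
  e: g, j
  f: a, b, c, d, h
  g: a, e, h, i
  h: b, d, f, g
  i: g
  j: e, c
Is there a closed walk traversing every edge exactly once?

No

Degrees: a:2, b:2, c:2, d:2, e:2, f:5, g:4, h:4, i:1, j:2
Vertices with odd degree: f, i. An Eulerian circuit requires all degrees even.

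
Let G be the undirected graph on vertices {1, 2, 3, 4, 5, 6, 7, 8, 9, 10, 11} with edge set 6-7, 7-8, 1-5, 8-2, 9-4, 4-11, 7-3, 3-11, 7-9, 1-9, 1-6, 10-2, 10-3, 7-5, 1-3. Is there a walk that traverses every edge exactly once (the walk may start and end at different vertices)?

Degrees: 1:4, 2:2, 3:4, 4:2, 5:2, 6:2, 7:5, 8:2, 9:3, 10:2, 11:2
Odd-degree vertices: 7, 9 (2 total).
The non-isolated vertices are connected and exactly 2 have odd degree, so an Eulerian trail exists (from 7 to 9).

Yes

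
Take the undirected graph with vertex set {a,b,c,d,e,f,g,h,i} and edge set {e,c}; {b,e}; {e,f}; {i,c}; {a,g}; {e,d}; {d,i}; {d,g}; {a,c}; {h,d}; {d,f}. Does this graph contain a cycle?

The graph has 9 vertices, 11 edges, and 1 connected component.
Since 11 > 9 - 1, a cycle must exist; for instance d-e-c-i-d.

Yes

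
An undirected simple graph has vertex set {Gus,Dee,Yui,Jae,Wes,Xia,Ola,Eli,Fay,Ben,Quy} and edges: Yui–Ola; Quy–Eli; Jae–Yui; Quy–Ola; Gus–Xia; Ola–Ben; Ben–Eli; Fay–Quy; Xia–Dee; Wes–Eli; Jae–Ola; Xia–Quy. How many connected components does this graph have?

Component: {Gus, Dee, Yui, Jae, Wes, Xia, Ola, Eli, Fay, Ben, Quy}

1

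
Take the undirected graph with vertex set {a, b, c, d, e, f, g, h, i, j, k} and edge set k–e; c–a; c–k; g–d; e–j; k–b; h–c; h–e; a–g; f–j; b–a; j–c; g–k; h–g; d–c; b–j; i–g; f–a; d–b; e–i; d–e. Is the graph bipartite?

A valid 2-coloring puts {b, c, e, f, g} on one side and {a, d, h, i, j, k} on the other; every edge crosses between the two sides.

Yes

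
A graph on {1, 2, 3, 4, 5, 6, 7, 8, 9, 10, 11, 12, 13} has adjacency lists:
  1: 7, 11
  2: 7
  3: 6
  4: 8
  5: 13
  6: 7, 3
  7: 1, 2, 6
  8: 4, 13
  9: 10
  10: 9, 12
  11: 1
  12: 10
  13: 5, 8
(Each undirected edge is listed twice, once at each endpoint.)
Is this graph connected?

Component: {9, 10, 12}
Component: {4, 5, 8, 13}
Component: {1, 2, 3, 6, 7, 11}
There are 3 separate components, so the graph is not connected.

No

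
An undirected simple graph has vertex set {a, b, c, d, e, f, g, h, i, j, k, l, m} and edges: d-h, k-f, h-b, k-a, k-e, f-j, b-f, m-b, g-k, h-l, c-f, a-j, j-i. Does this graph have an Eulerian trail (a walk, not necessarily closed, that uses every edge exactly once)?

No

Degrees: a:2, b:3, c:1, d:1, e:1, f:4, g:1, h:3, i:1, j:3, k:4, l:1, m:1
Odd-degree vertices: b, c, d, e, g, h, i, j, l, m (10 total).
An Eulerian trail requires 0 or 2 odd-degree vertices; here there are 10.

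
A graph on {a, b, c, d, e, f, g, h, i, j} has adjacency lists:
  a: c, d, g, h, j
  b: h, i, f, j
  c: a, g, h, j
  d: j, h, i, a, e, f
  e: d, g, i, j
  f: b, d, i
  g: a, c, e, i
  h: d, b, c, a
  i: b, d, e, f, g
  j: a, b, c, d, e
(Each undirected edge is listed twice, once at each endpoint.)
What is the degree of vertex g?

4

Neighbors of g: a, c, e, i.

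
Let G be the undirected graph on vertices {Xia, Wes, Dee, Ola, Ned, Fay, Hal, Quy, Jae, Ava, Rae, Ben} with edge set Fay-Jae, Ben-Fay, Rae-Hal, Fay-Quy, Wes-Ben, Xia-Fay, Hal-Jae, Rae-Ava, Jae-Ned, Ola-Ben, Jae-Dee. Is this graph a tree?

The graph has 12 vertices and 11 edges.
It is connected with exactly 11 edges, hence acyclic — it is a tree.

Yes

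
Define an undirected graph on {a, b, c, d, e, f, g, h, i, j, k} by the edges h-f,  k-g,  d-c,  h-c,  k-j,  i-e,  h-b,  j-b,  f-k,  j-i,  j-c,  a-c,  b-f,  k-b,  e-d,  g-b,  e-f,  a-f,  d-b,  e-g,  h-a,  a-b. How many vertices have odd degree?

4

Degrees: a:4, b:7, c:4, d:3, e:4, f:5, g:3, h:4, i:2, j:4, k:4
Odd-degree vertices: b, d, f, g.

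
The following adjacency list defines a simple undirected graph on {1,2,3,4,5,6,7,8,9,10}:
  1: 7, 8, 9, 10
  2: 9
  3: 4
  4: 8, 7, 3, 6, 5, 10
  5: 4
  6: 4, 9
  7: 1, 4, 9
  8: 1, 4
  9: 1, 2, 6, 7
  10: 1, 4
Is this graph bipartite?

No

The cycle 1-9-7-1 has length 3, which is odd, so the graph is not bipartite.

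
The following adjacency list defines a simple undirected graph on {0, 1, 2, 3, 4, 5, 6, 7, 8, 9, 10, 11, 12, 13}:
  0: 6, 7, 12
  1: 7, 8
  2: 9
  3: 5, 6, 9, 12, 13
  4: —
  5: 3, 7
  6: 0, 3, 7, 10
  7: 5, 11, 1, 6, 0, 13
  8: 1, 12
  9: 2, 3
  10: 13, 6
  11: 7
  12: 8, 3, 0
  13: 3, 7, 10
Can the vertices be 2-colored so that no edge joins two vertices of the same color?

No

The cycle 7-0-6-7 has length 3, which is odd, so the graph is not bipartite.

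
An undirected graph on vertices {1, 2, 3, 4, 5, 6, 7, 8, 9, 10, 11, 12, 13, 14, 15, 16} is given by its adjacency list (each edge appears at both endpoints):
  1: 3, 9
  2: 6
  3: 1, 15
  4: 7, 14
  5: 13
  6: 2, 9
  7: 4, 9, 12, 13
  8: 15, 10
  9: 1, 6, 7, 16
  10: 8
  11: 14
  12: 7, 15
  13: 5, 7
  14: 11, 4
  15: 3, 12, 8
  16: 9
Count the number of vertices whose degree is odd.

6

Degrees: 1:2, 2:1, 3:2, 4:2, 5:1, 6:2, 7:4, 8:2, 9:4, 10:1, 11:1, 12:2, 13:2, 14:2, 15:3, 16:1
Odd-degree vertices: 2, 5, 10, 11, 15, 16.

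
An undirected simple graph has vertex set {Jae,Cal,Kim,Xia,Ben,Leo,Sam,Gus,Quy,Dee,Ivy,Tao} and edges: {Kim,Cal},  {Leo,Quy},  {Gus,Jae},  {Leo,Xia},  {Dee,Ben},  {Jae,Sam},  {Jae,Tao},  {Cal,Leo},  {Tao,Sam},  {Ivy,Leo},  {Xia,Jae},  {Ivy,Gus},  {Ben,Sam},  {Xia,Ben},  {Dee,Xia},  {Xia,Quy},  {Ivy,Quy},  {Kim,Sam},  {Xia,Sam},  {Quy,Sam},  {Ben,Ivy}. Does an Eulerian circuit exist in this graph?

Yes

Degrees: Jae:4, Cal:2, Kim:2, Xia:6, Ben:4, Leo:4, Sam:6, Gus:2, Quy:4, Dee:2, Ivy:4, Tao:2
All degrees are even and the non-isolated vertices are connected — an Eulerian circuit exists.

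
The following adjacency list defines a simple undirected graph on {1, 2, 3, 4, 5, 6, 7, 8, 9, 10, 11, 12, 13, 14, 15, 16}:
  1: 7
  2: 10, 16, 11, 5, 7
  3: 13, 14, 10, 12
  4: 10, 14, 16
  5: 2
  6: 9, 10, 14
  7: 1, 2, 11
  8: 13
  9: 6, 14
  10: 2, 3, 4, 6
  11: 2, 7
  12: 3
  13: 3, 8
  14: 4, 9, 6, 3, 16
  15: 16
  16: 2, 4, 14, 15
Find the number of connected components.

1

Component: {1, 2, 3, 4, 5, 6, 7, 8, 9, 10, 11, 12, 13, 14, 15, 16}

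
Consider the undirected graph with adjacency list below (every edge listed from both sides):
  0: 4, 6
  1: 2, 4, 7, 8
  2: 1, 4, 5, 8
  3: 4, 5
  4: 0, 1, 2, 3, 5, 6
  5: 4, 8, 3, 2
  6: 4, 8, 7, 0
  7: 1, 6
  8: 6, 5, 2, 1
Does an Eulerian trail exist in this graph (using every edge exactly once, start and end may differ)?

Yes

Degrees: 0:2, 1:4, 2:4, 3:2, 4:6, 5:4, 6:4, 7:2, 8:4
Odd-degree vertices: none (0 total).
With 0 odd-degree vertices and all edges in one connected piece, an Eulerian trail exists.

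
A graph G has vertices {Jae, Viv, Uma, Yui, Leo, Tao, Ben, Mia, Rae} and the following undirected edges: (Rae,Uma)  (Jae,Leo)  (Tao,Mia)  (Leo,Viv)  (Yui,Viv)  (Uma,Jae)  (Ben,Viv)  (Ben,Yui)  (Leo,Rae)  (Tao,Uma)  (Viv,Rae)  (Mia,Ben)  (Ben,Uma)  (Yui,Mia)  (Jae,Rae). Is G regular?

Degrees: Jae:3, Viv:4, Uma:4, Yui:3, Leo:3, Tao:2, Ben:4, Mia:3, Rae:4
Vertex Tao has degree 2 while Viv has degree 4, so the graph is not regular.

No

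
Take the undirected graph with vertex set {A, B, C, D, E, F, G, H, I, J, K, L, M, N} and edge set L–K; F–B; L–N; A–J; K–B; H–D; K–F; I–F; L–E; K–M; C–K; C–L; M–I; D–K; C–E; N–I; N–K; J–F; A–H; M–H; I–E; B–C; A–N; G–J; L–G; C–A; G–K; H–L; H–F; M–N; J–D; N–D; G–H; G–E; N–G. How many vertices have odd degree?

4

Degrees: A:4, B:3, C:5, D:4, E:4, F:5, G:6, H:6, I:4, J:4, K:8, L:6, M:4, N:7
Odd-degree vertices: B, C, F, N.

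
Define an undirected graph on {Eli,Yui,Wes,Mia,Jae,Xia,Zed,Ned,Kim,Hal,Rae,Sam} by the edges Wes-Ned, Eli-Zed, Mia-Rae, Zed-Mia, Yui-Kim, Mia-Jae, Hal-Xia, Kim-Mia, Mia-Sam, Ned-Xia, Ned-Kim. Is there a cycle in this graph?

No

The graph has 12 vertices, 11 edges, and 1 connected component.
Since 11 = 12 - 1, the graph is a forest and contains no cycle.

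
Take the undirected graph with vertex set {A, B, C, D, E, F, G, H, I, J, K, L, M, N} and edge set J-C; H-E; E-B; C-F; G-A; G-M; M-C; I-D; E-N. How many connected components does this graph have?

5

Component: {K}
Component: {L}
Component: {D, I}
Component: {B, E, H, N}
Component: {A, C, F, G, J, M}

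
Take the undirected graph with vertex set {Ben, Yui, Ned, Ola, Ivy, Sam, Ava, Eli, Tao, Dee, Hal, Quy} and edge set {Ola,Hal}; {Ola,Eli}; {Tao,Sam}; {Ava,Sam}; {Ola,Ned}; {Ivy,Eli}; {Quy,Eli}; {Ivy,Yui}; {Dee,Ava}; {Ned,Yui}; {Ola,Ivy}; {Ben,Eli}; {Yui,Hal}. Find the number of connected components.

Component: {Sam, Ava, Tao, Dee}
Component: {Ben, Yui, Ned, Ola, Ivy, Eli, Hal, Quy}

2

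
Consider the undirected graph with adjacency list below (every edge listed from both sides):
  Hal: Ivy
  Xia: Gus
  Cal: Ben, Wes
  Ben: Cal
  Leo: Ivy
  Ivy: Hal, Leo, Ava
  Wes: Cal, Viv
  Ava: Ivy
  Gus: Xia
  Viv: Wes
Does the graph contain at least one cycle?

|V| = 10, |E| = 7, number of components = 3.
A forest on 10 vertices with 3 components has exactly 7 edges, which matches — so no cycle.

No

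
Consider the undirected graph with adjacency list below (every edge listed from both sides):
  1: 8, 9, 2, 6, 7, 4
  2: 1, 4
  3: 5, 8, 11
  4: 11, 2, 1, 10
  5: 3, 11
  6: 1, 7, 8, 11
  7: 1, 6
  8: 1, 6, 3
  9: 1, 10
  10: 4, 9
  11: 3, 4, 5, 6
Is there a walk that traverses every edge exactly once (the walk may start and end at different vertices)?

Degrees: 1:6, 2:2, 3:3, 4:4, 5:2, 6:4, 7:2, 8:3, 9:2, 10:2, 11:4
Odd-degree vertices: 3, 8 (2 total).
With 2 odd-degree vertices and all edges in one connected piece, an Eulerian trail exists (from 3 to 8).

Yes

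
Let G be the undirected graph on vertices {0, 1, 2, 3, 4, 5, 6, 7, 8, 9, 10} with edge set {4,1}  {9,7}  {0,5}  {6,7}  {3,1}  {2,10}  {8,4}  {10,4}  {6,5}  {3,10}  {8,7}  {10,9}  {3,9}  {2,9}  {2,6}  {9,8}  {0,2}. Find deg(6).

3

Neighbors of 6: 2, 5, 7.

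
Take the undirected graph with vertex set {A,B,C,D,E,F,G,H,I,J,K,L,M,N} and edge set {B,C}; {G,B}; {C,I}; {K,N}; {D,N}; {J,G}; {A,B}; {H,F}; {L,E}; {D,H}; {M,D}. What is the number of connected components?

Component: {E, L}
Component: {A, B, C, G, I, J}
Component: {D, F, H, K, M, N}

3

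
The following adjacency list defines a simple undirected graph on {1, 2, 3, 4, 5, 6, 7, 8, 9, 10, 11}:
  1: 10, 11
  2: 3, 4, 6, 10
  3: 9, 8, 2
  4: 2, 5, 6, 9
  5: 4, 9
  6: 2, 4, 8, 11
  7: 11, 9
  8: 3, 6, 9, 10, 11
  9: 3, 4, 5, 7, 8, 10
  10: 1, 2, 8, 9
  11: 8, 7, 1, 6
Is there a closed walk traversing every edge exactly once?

Degrees: 1:2, 2:4, 3:3, 4:4, 5:2, 6:4, 7:2, 8:5, 9:6, 10:4, 11:4
3, 8 have odd degree; an Eulerian circuit needs every degree to be even, so none exists.

No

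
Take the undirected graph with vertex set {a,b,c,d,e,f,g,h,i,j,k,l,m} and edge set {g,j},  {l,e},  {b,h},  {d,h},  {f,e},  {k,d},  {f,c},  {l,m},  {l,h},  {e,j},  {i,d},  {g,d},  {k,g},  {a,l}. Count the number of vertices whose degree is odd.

8

Degrees: a:1, b:1, c:1, d:4, e:3, f:2, g:3, h:3, i:1, j:2, k:2, l:4, m:1
Odd-degree vertices: a, b, c, e, g, h, i, m.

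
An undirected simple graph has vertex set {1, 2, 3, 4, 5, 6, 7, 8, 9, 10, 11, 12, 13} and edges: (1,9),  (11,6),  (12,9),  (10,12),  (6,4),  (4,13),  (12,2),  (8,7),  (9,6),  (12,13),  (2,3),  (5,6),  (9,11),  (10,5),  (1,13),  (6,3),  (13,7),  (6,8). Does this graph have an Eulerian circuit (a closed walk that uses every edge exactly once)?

Yes

Degrees: 1:2, 2:2, 3:2, 4:2, 5:2, 6:6, 7:2, 8:2, 9:4, 10:2, 11:2, 12:4, 13:4
All degrees are even and the non-isolated vertices are connected — an Eulerian circuit exists.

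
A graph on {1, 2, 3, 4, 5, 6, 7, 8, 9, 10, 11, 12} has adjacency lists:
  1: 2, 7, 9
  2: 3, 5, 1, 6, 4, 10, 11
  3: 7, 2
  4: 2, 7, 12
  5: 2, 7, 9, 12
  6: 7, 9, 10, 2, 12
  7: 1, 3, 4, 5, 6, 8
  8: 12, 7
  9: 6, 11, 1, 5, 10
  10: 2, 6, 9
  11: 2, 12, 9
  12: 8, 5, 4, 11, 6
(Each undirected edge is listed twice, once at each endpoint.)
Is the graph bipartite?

The cycle 6-10-2-6 has length 3, which is odd, so the graph is not bipartite.

No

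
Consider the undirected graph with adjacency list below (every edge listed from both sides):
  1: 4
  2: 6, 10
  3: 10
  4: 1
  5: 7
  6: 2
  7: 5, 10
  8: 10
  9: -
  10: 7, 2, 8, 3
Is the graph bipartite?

Partition the vertices as {4, 5, 6, 9, 10} vs {1, 2, 3, 7, 8}. Each listed edge has one endpoint in each part, so the graph is bipartite.

Yes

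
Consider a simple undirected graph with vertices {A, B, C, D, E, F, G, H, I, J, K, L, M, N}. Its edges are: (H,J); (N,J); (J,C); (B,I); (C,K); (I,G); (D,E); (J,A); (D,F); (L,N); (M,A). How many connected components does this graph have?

Component: {B, G, I}
Component: {D, E, F}
Component: {A, C, H, J, K, L, M, N}

3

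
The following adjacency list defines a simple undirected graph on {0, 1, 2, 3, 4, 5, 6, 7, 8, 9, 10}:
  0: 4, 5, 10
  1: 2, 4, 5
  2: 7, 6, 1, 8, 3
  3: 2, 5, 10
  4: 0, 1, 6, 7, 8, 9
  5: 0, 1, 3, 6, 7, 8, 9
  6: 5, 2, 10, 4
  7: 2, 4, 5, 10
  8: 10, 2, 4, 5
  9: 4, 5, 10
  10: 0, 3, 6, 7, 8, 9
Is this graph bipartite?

Yes

Partition the vertices as {2, 4, 5, 10} vs {0, 1, 3, 6, 7, 8, 9}. Each listed edge has one endpoint in each part, so the graph is bipartite.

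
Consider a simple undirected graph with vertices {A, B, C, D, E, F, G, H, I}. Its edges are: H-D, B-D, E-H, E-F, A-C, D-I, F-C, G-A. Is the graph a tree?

Yes

The graph has 9 vertices and 8 edges.
It is connected with exactly 8 edges, hence acyclic — it is a tree.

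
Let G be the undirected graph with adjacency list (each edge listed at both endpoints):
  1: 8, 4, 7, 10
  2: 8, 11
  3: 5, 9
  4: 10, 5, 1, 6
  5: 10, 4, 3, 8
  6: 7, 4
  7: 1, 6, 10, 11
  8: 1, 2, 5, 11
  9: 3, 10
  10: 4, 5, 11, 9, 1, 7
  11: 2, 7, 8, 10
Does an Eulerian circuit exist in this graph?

Degrees: 1:4, 2:2, 3:2, 4:4, 5:4, 6:2, 7:4, 8:4, 9:2, 10:6, 11:4
Every vertex has even degree and the edges form a single connected piece, so an Eulerian circuit exists.

Yes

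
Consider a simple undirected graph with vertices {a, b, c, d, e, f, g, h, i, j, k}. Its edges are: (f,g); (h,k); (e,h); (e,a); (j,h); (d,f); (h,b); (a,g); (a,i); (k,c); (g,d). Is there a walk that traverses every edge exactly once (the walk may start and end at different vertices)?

Degrees: a:3, b:1, c:1, d:2, e:2, f:2, g:3, h:4, i:1, j:1, k:2
Odd-degree vertices: a, b, c, g, i, j (6 total).
An Eulerian trail requires 0 or 2 odd-degree vertices; here there are 6.

No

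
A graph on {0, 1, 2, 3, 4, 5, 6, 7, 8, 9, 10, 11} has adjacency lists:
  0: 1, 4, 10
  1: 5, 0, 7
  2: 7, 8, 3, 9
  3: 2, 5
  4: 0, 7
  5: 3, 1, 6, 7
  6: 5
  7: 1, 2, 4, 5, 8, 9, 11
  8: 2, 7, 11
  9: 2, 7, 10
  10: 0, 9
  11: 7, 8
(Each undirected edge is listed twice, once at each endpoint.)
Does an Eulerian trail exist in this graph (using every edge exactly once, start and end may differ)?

No

Degrees: 0:3, 1:3, 2:4, 3:2, 4:2, 5:4, 6:1, 7:7, 8:3, 9:3, 10:2, 11:2
Odd-degree vertices: 0, 1, 6, 7, 8, 9 (6 total).
With 6 odd-degree vertices (more than two), no single trail can use every edge.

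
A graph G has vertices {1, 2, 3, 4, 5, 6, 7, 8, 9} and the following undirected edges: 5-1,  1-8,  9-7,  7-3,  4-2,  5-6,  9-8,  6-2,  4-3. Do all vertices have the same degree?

Yes

Degrees: 1:2, 2:2, 3:2, 4:2, 5:2, 6:2, 7:2, 8:2, 9:2
Every vertex has degree 2, so the graph is 2-regular.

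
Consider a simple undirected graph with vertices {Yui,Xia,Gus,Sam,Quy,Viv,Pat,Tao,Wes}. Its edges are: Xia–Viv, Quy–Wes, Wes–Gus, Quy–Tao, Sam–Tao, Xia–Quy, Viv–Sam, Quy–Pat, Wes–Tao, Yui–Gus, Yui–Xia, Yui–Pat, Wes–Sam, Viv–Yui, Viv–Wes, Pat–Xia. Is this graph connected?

Yes

Starting from Yui and exploring outward reaches every vertex (Yui, Gus, Viv, Pat, Xia, Wes, Sam, Quy, Tao); the graph is connected.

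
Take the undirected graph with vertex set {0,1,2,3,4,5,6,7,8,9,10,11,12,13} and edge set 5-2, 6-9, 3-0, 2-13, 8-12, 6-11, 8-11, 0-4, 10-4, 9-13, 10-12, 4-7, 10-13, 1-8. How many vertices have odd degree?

Degrees: 0:2, 1:1, 2:2, 3:1, 4:3, 5:1, 6:2, 7:1, 8:3, 9:2, 10:3, 11:2, 12:2, 13:3
Odd-degree vertices: 1, 3, 4, 5, 7, 8, 10, 13.

8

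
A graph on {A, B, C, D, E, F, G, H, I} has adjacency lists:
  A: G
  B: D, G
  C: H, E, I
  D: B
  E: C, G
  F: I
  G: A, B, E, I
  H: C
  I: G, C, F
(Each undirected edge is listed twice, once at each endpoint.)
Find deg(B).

2

Neighbors of B: D, G.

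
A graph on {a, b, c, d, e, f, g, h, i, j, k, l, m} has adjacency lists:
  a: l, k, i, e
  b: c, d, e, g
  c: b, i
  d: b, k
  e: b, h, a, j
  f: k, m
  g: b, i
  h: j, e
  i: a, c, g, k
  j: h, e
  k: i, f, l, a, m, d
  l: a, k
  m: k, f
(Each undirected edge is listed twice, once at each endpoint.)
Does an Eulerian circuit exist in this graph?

Yes

Degrees: a:4, b:4, c:2, d:2, e:4, f:2, g:2, h:2, i:4, j:2, k:6, l:2, m:2
All degrees are even and the non-isolated vertices are connected — an Eulerian circuit exists.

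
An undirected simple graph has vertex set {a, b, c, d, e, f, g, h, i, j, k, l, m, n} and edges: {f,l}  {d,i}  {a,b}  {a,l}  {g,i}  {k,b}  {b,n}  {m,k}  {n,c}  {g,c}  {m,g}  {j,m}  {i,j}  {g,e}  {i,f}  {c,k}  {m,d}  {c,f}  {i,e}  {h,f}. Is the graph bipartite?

The cycle g-e-i-g has length 3, which is odd, so the graph is not bipartite.

No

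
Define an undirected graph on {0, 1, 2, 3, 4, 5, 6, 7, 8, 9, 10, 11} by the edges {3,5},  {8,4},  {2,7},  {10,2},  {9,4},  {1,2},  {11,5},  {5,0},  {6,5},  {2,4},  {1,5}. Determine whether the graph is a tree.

The graph has 12 vertices and 11 edges.
Connected and |E| = |V| - 1, which characterizes a tree.

Yes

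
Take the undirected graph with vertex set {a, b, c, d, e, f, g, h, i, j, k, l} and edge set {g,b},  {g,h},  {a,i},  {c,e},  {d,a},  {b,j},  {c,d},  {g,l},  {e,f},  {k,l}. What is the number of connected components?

2

Component: {a, c, d, e, f, i}
Component: {b, g, h, j, k, l}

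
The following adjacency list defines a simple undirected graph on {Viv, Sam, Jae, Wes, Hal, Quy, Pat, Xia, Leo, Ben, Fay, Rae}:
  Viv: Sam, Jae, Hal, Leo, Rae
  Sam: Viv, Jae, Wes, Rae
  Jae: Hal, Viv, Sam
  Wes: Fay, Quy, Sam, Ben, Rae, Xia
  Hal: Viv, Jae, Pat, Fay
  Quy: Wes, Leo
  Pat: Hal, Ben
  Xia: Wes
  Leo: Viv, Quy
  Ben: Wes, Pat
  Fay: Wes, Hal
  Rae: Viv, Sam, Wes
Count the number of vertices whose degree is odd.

4

Degrees: Viv:5, Sam:4, Jae:3, Wes:6, Hal:4, Quy:2, Pat:2, Xia:1, Leo:2, Ben:2, Fay:2, Rae:3
Odd-degree vertices: Viv, Jae, Xia, Rae.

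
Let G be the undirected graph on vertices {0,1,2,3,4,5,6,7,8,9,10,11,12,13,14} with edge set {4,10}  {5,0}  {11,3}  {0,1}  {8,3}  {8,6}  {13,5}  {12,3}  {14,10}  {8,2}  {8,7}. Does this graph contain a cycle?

No

The graph has 15 vertices, 11 edges, and 4 connected components.
Since 11 = 15 - 4, the graph is a forest and contains no cycle.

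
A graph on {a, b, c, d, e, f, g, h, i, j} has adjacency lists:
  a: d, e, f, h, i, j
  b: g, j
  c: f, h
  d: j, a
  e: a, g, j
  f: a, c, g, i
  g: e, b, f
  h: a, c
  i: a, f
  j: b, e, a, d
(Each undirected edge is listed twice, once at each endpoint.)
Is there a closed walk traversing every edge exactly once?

Degrees: a:6, b:2, c:2, d:2, e:3, f:4, g:3, h:2, i:2, j:4
e, g have odd degree; an Eulerian circuit needs every degree to be even, so none exists.

No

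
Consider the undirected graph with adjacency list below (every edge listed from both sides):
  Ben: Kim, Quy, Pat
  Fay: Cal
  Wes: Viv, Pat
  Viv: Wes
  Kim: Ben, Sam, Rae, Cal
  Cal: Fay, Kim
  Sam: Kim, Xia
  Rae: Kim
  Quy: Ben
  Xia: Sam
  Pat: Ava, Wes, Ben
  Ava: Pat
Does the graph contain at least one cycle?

No

The graph has 12 vertices, 11 edges, and 1 connected component.
Since 11 = 12 - 1, the graph is a forest and contains no cycle.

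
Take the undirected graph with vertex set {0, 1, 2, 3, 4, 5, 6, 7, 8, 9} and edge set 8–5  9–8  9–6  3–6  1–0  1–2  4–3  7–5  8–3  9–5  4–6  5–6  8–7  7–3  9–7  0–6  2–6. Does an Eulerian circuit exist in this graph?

Yes

Degrees: 0:2, 1:2, 2:2, 3:4, 4:2, 5:4, 6:6, 7:4, 8:4, 9:4
Every vertex has even degree and the edges form a single connected piece, so an Eulerian circuit exists.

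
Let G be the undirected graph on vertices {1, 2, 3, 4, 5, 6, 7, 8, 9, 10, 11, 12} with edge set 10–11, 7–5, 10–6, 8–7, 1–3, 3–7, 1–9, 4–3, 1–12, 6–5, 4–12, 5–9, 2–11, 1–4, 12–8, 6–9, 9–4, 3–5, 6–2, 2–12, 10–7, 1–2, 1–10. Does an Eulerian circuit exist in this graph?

Yes

Degrees: 1:6, 2:4, 3:4, 4:4, 5:4, 6:4, 7:4, 8:2, 9:4, 10:4, 11:2, 12:4
Every vertex has even degree and the edges form a single connected piece, so an Eulerian circuit exists.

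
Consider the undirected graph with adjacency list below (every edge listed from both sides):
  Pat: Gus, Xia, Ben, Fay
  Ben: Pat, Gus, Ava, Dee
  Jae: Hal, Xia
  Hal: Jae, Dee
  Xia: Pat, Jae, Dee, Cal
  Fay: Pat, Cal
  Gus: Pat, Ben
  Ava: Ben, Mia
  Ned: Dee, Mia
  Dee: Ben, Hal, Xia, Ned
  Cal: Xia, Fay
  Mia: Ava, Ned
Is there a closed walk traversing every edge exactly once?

Yes

Degrees: Pat:4, Ben:4, Jae:2, Hal:2, Xia:4, Fay:2, Gus:2, Ava:2, Ned:2, Dee:4, Cal:2, Mia:2
Every vertex has even degree and the edges form a single connected piece, so an Eulerian circuit exists.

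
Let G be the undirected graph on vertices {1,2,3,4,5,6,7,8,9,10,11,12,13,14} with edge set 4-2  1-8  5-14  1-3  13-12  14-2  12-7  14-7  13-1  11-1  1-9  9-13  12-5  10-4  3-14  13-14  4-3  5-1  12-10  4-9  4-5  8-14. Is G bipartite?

The cycle 13-9-1-13 has length 3, which is odd, so the graph is not bipartite.

No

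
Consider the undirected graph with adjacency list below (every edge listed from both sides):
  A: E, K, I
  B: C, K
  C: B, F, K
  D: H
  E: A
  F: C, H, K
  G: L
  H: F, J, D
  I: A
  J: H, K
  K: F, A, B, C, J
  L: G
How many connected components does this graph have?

Component: {G, L}
Component: {A, B, C, D, E, F, H, I, J, K}

2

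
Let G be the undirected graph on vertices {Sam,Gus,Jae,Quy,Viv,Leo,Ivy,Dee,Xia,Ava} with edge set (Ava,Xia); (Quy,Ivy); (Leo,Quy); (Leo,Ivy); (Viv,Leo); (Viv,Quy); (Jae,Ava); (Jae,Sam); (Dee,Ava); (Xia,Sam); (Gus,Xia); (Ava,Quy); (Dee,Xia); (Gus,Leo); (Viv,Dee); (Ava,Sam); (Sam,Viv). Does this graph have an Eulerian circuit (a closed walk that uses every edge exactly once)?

No

Degrees: Sam:4, Gus:2, Jae:2, Quy:4, Viv:4, Leo:4, Ivy:2, Dee:3, Xia:4, Ava:5
Vertices with odd degree: Dee, Ava. An Eulerian circuit requires all degrees even.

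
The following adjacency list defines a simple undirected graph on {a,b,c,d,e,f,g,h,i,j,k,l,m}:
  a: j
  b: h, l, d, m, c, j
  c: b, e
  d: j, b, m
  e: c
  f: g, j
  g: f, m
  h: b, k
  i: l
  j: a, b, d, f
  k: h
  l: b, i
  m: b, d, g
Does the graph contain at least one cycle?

|V| = 13, |E| = 15, number of components = 1.
Since 15 > 13 - 1, a cycle must exist; for instance j-b-m-g-f-j.

Yes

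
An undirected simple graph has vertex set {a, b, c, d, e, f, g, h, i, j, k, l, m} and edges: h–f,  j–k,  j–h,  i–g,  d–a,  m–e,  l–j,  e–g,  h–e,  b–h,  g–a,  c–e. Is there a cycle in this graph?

No

|V| = 13, |E| = 12, number of components = 1.
Since 12 = 13 - 1, the graph is a forest and contains no cycle.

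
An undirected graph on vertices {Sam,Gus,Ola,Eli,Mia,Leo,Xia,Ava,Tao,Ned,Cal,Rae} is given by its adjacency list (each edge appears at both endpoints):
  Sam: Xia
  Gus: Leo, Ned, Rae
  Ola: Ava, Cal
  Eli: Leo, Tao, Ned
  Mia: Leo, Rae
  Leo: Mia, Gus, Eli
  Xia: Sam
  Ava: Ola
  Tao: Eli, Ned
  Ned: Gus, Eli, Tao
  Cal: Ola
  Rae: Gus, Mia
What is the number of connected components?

3

Component: {Sam, Xia}
Component: {Ola, Ava, Cal}
Component: {Gus, Eli, Mia, Leo, Tao, Ned, Rae}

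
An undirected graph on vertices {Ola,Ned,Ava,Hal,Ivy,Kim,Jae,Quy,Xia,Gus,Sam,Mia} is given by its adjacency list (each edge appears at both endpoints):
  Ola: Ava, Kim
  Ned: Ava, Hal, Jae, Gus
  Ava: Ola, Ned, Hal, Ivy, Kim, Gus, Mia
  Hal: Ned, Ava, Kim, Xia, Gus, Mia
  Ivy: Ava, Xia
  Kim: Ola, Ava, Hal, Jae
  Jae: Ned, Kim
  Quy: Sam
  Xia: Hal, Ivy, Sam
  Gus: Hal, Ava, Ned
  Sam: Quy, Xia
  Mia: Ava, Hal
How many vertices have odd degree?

Degrees: Ola:2, Ned:4, Ava:7, Hal:6, Ivy:2, Kim:4, Jae:2, Quy:1, Xia:3, Gus:3, Sam:2, Mia:2
Odd-degree vertices: Ava, Quy, Xia, Gus.

4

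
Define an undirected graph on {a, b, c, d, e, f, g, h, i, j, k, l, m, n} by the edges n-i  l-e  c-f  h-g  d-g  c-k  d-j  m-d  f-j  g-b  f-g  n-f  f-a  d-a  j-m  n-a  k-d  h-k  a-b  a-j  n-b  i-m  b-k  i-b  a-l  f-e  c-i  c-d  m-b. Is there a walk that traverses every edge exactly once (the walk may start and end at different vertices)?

Degrees: a:6, b:6, c:4, d:6, e:2, f:6, g:4, h:2, i:4, j:4, k:4, l:2, m:4, n:4
Odd-degree vertices: none (0 total).
The non-isolated vertices are connected and exactly 0 have odd degree, so an Eulerian trail exists.

Yes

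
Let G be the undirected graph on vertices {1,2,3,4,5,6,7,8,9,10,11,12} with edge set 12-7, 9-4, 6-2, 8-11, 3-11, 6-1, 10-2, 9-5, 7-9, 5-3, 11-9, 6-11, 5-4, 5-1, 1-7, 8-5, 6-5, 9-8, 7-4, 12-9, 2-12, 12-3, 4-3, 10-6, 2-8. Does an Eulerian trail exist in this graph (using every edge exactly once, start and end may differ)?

Degrees: 1:3, 2:4, 3:4, 4:4, 5:6, 6:5, 7:4, 8:4, 9:6, 10:2, 11:4, 12:4
Odd-degree vertices: 1, 6 (2 total).
With 2 odd-degree vertices and all edges in one connected piece, an Eulerian trail exists (from 1 to 6).

Yes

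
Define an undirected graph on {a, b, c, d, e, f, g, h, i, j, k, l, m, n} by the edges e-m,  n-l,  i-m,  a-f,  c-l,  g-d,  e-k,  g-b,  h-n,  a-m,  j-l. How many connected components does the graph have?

Component: {b, d, g}
Component: {c, h, j, l, n}
Component: {a, e, f, i, k, m}

3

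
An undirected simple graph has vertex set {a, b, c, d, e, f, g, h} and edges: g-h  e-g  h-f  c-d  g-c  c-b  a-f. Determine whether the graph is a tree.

Yes

|V| = 8, |E| = 7.
Connected and |E| = |V| - 1, which characterizes a tree.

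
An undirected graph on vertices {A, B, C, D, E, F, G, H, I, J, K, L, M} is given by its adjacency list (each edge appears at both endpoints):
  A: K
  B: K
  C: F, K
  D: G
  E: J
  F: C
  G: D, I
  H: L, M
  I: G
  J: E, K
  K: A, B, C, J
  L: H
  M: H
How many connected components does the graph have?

3

Component: {D, G, I}
Component: {H, L, M}
Component: {A, B, C, E, F, J, K}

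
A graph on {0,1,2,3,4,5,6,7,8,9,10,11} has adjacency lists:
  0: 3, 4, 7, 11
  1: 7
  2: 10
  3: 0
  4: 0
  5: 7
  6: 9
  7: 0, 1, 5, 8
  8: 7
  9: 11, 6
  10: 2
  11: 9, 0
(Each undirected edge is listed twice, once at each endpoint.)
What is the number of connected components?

Component: {2, 10}
Component: {0, 1, 3, 4, 5, 6, 7, 8, 9, 11}

2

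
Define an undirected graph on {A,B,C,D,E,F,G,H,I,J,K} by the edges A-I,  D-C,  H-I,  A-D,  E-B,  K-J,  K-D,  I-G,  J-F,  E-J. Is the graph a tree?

Yes

The graph has 11 vertices and 10 edges.
It is connected with exactly 10 edges, hence acyclic — it is a tree.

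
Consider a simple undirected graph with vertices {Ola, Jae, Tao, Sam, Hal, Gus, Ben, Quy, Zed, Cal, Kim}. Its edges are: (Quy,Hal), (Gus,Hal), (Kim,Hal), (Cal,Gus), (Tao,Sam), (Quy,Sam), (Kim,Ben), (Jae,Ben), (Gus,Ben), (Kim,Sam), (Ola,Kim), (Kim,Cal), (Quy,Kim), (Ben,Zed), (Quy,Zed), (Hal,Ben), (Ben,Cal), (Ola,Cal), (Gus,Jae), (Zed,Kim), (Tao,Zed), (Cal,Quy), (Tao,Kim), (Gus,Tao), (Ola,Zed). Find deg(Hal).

Neighbors of Hal: Gus, Ben, Quy, Kim.

4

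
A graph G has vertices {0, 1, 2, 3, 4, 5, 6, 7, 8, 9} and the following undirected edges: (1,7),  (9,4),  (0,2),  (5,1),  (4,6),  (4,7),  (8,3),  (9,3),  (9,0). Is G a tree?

The graph has 10 vertices and 9 edges.
Connected and |E| = |V| - 1, which characterizes a tree.

Yes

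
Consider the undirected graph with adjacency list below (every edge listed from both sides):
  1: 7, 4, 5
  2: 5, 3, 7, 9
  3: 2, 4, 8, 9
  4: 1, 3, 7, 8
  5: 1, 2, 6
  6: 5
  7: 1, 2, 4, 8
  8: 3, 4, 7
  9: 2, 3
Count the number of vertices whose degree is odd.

Degrees: 1:3, 2:4, 3:4, 4:4, 5:3, 6:1, 7:4, 8:3, 9:2
Odd-degree vertices: 1, 5, 6, 8.

4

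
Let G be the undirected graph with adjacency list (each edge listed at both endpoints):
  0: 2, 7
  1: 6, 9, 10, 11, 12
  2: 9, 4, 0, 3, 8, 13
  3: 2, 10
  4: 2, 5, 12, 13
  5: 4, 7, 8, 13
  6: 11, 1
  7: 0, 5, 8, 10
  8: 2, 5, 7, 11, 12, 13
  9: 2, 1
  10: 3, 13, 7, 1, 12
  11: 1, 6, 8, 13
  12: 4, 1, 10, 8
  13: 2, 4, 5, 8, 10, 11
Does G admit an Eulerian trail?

Yes

Degrees: 0:2, 1:5, 2:6, 3:2, 4:4, 5:4, 6:2, 7:4, 8:6, 9:2, 10:5, 11:4, 12:4, 13:6
Odd-degree vertices: 1, 10 (2 total).
With 2 odd-degree vertices and all edges in one connected piece, an Eulerian trail exists (from 1 to 10).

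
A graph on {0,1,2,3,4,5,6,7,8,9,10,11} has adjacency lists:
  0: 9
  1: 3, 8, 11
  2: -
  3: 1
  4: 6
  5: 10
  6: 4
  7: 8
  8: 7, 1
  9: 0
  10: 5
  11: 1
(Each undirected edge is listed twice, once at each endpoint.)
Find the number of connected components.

Component: {2}
Component: {0, 9}
Component: {4, 6}
Component: {5, 10}
Component: {1, 3, 7, 8, 11}

5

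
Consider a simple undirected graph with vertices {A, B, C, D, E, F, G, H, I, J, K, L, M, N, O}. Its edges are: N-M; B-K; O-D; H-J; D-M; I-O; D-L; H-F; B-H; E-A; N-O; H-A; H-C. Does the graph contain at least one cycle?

|V| = 15, |E| = 13, number of components = 3.
One cycle is D-O-N-M-D.

Yes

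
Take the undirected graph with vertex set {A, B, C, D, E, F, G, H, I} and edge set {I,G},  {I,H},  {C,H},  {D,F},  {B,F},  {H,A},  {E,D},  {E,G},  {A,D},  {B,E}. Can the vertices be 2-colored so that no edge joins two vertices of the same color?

Color {B, D, G, H} black and {A, C, E, F, I} white. No edge joins two same-colored vertices, so the graph is bipartite.

Yes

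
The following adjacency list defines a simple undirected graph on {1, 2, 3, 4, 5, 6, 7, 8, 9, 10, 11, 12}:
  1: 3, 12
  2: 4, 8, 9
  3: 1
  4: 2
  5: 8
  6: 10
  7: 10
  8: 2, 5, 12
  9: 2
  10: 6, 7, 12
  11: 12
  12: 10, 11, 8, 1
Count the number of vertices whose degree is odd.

10

Degrees: 1:2, 2:3, 3:1, 4:1, 5:1, 6:1, 7:1, 8:3, 9:1, 10:3, 11:1, 12:4
Odd-degree vertices: 2, 3, 4, 5, 6, 7, 8, 9, 10, 11.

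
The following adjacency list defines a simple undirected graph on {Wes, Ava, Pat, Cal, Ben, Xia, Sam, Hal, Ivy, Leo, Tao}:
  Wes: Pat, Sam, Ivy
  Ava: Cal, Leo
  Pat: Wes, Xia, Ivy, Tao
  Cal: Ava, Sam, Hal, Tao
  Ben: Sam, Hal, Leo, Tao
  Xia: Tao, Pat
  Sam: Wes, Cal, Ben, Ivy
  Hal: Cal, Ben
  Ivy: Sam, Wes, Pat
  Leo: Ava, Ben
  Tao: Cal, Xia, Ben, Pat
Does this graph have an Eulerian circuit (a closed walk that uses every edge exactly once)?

No

Degrees: Wes:3, Ava:2, Pat:4, Cal:4, Ben:4, Xia:2, Sam:4, Hal:2, Ivy:3, Leo:2, Tao:4
Vertices with odd degree: Wes, Ivy. An Eulerian circuit requires all degrees even.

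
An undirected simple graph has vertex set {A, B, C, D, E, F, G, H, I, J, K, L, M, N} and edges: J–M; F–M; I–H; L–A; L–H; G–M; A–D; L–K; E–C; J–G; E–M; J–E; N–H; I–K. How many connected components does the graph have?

Component: {B}
Component: {C, E, F, G, J, M}
Component: {A, D, H, I, K, L, N}

3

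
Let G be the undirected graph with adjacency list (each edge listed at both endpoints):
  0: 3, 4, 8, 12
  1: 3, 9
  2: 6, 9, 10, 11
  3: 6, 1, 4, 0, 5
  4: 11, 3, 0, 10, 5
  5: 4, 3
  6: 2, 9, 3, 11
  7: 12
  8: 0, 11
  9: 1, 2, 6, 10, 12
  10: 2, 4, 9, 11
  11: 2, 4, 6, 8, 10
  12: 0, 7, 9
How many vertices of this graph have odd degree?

Degrees: 0:4, 1:2, 2:4, 3:5, 4:5, 5:2, 6:4, 7:1, 8:2, 9:5, 10:4, 11:5, 12:3
Odd-degree vertices: 3, 4, 7, 9, 11, 12.

6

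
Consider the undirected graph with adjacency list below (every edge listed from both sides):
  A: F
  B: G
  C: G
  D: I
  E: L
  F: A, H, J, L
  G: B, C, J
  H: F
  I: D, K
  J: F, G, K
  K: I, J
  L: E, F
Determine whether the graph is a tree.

|V| = 12, |E| = 11.
Connected and |E| = |V| - 1, which characterizes a tree.

Yes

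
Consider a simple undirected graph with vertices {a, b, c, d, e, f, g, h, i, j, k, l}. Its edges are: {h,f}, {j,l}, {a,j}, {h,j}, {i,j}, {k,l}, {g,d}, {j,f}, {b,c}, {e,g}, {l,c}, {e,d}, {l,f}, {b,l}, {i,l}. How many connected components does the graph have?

Component: {d, e, g}
Component: {a, b, c, f, h, i, j, k, l}

2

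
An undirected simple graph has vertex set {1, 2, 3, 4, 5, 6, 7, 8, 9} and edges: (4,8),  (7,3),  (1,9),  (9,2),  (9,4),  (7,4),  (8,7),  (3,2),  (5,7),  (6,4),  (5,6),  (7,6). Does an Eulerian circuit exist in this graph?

No

Degrees: 1:1, 2:2, 3:2, 4:4, 5:2, 6:3, 7:5, 8:2, 9:3
Vertices with odd degree: 1, 6, 7, 9. An Eulerian circuit requires all degrees even.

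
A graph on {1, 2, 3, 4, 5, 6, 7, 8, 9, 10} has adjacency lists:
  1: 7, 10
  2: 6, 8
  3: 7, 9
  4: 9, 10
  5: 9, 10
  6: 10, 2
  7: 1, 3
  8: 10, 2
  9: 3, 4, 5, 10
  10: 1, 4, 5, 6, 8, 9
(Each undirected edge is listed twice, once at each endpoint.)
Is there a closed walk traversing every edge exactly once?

Degrees: 1:2, 2:2, 3:2, 4:2, 5:2, 6:2, 7:2, 8:2, 9:4, 10:6
Every vertex has even degree and the edges form a single connected piece, so an Eulerian circuit exists.

Yes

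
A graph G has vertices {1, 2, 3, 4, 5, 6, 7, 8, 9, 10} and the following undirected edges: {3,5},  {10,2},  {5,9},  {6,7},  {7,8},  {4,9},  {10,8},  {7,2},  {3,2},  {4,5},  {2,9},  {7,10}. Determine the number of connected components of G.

2

Component: {1}
Component: {2, 3, 4, 5, 6, 7, 8, 9, 10}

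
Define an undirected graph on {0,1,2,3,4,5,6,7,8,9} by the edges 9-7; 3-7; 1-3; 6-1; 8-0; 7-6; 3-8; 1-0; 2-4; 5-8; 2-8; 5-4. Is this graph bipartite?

A valid 2-coloring puts {1, 4, 7, 8} on one side and {0, 2, 3, 5, 6, 9} on the other; every edge crosses between the two sides.

Yes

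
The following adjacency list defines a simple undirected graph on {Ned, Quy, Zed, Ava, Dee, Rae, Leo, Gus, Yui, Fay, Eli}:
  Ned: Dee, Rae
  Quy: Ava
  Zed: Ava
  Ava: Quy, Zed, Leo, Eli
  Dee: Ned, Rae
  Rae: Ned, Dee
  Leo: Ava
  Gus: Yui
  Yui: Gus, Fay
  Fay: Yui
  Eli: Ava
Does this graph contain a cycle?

The graph has 11 vertices, 9 edges, and 3 connected components.
One cycle is Ned-Dee-Rae-Ned.

Yes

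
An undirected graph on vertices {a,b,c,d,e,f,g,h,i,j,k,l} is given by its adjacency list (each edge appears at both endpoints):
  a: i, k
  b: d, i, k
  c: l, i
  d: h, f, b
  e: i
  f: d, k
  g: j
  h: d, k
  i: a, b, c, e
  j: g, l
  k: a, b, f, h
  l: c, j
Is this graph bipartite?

A valid 2-coloring puts {d, g, i, k, l} on one side and {a, b, c, e, f, h, j} on the other; every edge crosses between the two sides.

Yes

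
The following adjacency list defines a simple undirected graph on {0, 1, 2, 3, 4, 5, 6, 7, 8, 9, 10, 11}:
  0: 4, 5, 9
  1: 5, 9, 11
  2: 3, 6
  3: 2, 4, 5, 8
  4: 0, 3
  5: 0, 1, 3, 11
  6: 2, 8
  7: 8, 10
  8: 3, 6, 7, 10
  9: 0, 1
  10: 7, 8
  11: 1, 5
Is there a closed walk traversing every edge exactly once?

No

Degrees: 0:3, 1:3, 2:2, 3:4, 4:2, 5:4, 6:2, 7:2, 8:4, 9:2, 10:2, 11:2
0, 1 have odd degree; an Eulerian circuit needs every degree to be even, so none exists.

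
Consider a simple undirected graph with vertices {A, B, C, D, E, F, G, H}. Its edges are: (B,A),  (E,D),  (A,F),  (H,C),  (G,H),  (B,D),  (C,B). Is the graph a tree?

|V| = 8, |E| = 7.
It is connected with exactly 7 edges, hence acyclic — it is a tree.

Yes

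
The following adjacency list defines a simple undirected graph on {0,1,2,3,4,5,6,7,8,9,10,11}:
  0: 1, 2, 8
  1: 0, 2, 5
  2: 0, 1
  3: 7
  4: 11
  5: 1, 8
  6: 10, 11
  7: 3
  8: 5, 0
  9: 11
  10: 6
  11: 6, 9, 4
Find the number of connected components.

3

Component: {3, 7}
Component: {0, 1, 2, 5, 8}
Component: {4, 6, 9, 10, 11}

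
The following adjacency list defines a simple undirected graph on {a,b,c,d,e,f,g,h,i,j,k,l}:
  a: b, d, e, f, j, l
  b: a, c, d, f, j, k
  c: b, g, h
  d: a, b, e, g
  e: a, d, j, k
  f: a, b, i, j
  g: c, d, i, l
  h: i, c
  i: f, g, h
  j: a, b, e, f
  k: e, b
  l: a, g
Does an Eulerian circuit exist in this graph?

Degrees: a:6, b:6, c:3, d:4, e:4, f:4, g:4, h:2, i:3, j:4, k:2, l:2
Vertices with odd degree: c, i. An Eulerian circuit requires all degrees even.

No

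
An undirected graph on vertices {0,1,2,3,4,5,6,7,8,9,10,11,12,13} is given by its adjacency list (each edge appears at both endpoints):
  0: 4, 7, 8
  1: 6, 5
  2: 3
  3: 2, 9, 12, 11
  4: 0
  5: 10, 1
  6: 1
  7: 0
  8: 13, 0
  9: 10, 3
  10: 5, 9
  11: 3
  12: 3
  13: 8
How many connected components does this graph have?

Component: {0, 4, 7, 8, 13}
Component: {1, 2, 3, 5, 6, 9, 10, 11, 12}

2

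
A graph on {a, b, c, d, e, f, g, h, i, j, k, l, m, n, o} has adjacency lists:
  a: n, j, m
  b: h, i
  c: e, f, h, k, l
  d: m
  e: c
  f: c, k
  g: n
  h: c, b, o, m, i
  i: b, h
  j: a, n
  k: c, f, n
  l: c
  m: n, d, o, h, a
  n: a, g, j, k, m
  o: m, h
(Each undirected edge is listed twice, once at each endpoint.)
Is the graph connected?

Yes

Starting from a and exploring outward reaches every vertex (a, n, j, m, k, g, o, d, h, c, f, i, b, e, l); the graph is connected.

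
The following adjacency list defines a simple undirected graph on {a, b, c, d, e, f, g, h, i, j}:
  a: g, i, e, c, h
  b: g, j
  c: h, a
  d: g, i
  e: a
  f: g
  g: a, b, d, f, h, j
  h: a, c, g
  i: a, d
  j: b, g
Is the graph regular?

Degrees: a:5, b:2, c:2, d:2, e:1, f:1, g:6, h:3, i:2, j:2
Degrees are not all equal (e.g. deg(e)=1 but deg(g)=6); not regular.

No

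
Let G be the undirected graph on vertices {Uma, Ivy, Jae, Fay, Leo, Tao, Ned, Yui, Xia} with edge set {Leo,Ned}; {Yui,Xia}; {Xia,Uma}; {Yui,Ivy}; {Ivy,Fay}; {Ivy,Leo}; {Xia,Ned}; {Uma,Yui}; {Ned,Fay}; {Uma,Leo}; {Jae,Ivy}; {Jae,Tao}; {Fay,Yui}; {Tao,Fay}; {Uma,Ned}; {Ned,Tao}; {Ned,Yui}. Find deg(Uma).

Neighbors of Uma: Leo, Ned, Yui, Xia.

4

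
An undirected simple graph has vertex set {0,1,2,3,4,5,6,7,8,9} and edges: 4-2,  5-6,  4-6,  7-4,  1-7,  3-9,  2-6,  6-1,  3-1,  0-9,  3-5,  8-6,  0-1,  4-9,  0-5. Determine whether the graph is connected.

A breadth-first search from 0 visits 0, 1, 5, 9, 6, 7, 3, 4, 8, 2 — all 10 vertices — so the graph is connected.

Yes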